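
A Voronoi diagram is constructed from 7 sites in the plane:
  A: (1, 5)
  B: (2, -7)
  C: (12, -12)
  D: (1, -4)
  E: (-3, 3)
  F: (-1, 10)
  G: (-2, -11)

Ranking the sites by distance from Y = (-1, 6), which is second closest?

Squared Euclidean distances:
|YA|² = (-1−1)² + (6−5)² = 4 + 1 = 5
|YB|² = (-1−2)² + (6−(-7))² = 9 + 169 = 178
|YC|² = (-1−12)² + (6−(-12))² = 169 + 324 = 493
|YD|² = (-1−1)² + (6−(-4))² = 4 + 100 = 104
|YE|² = (-1−(-3))² + (6−3)² = 4 + 9 = 13
|YF|² = (-1−(-1))² + (6−10)² = 0 + 16 = 16
|YG|² = (-1−(-2))² + (6−(-11))² = 1 + 289 = 290
Sorted ascending: A, E, F, … — the second-nearest is E.

E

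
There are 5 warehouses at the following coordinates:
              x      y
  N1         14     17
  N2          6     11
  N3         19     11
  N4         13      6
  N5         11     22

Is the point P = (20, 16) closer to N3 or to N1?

Compare squared distances:
|PN3|² = (20−19)² + (16−11)² = 1 + 25 = 26
|PN1|² = (20−14)² + (16−17)² = 36 + 1 = 37
26 < 37, so N3 is closer.

N3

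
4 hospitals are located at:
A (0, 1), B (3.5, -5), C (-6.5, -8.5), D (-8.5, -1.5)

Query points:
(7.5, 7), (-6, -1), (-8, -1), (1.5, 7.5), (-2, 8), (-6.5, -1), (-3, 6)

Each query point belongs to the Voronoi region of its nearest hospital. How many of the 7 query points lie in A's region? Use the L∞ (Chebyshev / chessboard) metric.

4

(7.5, 7) — d to each: A:7.5, B:12, C:15.5, D:16 → nearest is A
(-6, -1) — d to each: A:6, B:9.5, C:7.5, D:2.5 → nearest is D
(-8, -1) — d to each: A:8, B:11.5, C:7.5, D:0.5 → nearest is D
(1.5, 7.5) — d to each: A:6.5, B:12.5, C:16, D:10 → nearest is A
(-2, 8) — d to each: A:7, B:13, C:16.5, D:9.5 → nearest is A
(-6.5, -1) — d to each: A:6.5, B:10, C:7.5, D:2 → nearest is D
(-3, 6) — d to each: A:5, B:11, C:14.5, D:7.5 → nearest is A
4 of the 7 points have A as nearest.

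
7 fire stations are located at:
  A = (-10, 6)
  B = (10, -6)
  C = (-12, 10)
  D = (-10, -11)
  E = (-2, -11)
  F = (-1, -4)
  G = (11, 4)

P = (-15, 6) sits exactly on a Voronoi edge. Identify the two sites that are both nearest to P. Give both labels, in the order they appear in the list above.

Squared distances from P to each site:
|PA|² = (-15−(-10))² + (6−6)² = 25 + 0 = 25
|PB|² = (-15−10)² + (6−(-6))² = 625 + 144 = 769
|PC|² = (-15−(-12))² + (6−10)² = 9 + 16 = 25
|PD|² = (-15−(-10))² + (6−(-11))² = 25 + 289 = 314
|PE|² = (-15−(-2))² + (6−(-11))² = 169 + 289 = 458
|PF|² = (-15−(-1))² + (6−(-4))² = 196 + 100 = 296
|PG|² = (-15−11)² + (6−4)² = 676 + 4 = 680
P is equidistant from A and C (both at squared distance 25), and every other site is strictly farther — so P lies on the A–C Voronoi edge.

A and C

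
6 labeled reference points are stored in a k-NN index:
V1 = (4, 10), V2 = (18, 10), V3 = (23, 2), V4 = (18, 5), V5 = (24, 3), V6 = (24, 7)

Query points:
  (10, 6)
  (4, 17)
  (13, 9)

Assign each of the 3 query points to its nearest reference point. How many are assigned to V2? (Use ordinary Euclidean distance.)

(10, 6) — d² to each: V1:52, V2:80, V3:185, V4:65, V5:205, V6:197 → nearest is V1
(4, 17) — d² to each: V1:49, V2:245, V3:586, V4:340, V5:596, V6:500 → nearest is V1
(13, 9) — d² to each: V1:82, V2:26, V3:149, V4:41, V5:157, V6:125 → nearest is V2
1 of the 3 points has V2 as nearest.

1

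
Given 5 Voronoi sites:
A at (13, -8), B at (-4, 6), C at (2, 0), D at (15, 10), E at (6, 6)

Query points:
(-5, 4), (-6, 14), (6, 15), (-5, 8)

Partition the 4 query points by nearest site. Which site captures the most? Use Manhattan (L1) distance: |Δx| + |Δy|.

(-5, 4) — d to each: A:30, B:3, C:11, D:26, E:13 → nearest is B
(-6, 14) — d to each: A:41, B:10, C:22, D:25, E:20 → nearest is B
(6, 15) — d to each: A:30, B:19, C:19, D:14, E:9 → nearest is E
(-5, 8) — d to each: A:34, B:3, C:15, D:22, E:13 → nearest is B
Tally — B:3, E:1. B captures the most (3).

B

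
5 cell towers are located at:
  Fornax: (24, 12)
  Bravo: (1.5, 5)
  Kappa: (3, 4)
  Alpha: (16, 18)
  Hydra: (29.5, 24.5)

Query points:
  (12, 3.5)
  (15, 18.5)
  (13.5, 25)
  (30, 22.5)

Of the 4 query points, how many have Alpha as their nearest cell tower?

2

(12, 3.5) — d² to each: Fornax:216.25, Bravo:112.5, Kappa:81.25, Alpha:226.25, Hydra:747.25 → nearest is Kappa
(15, 18.5) — d² to each: Fornax:123.25, Bravo:364.5, Kappa:354.25, Alpha:1.25, Hydra:246.25 → nearest is Alpha
(13.5, 25) — d² to each: Fornax:279.25, Bravo:544, Kappa:551.25, Alpha:55.25, Hydra:256.25 → nearest is Alpha
(30, 22.5) — d² to each: Fornax:146.25, Bravo:1118.5, Kappa:1071.25, Alpha:216.25, Hydra:4.25 → nearest is Hydra
2 of the 4 points have Alpha as nearest.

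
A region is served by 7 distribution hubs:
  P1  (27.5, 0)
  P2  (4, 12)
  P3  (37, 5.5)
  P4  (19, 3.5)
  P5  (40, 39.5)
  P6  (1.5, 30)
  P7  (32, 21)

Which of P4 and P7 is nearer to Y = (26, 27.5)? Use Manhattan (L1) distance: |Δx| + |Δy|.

d(Y,P4) = |26−19| + |27.5−3.5| = 7 + 24 = 31
d(Y,P7) = |26−32| + |27.5−21| = 6 + 6.5 = 12.5
31 > 12.5, so P7 is closer.

P7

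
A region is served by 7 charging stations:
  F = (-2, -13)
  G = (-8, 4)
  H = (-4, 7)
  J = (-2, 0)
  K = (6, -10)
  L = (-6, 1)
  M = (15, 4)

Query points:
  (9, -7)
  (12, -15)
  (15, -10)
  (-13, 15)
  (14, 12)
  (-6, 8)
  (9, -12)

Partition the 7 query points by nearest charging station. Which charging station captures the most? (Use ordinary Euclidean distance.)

K

(9, -7) — d² to each: F:157, G:410, H:365, J:170, K:18, L:289, M:157 → nearest is K
(12, -15) — d² to each: F:200, G:761, H:740, J:421, K:61, L:580, M:370 → nearest is K
(15, -10) — d² to each: F:298, G:725, H:650, J:389, K:81, L:562, M:196 → nearest is K
(-13, 15) — d² to each: F:905, G:146, H:145, J:346, K:986, L:245, M:905 → nearest is H
(14, 12) — d² to each: F:881, G:548, H:349, J:400, K:548, L:521, M:65 → nearest is M
(-6, 8) — d² to each: F:457, G:20, H:5, J:80, K:468, L:49, M:457 → nearest is H
(9, -12) — d² to each: F:122, G:545, H:530, J:265, K:13, L:394, M:292 → nearest is K
Tally — H:2, K:4, M:1. K captures the most (4).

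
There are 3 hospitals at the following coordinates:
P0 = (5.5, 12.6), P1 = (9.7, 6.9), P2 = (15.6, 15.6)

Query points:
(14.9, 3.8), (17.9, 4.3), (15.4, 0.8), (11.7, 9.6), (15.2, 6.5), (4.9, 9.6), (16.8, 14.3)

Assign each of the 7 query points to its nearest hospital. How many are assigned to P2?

(14.9, 3.8) — d² to each: P0:165.8, P1:36.65, P2:139.73 → nearest is P1
(17.9, 4.3) — d² to each: P0:222.65, P1:74, P2:132.98 → nearest is P1
(15.4, 0.8) — d² to each: P0:237.25, P1:69.7, P2:219.08 → nearest is P1
(11.7, 9.6) — d² to each: P0:47.44, P1:11.29, P2:51.21 → nearest is P1
(15.2, 6.5) — d² to each: P0:131.3, P1:30.41, P2:82.97 → nearest is P1
(4.9, 9.6) — d² to each: P0:9.36, P1:30.33, P2:150.49 → nearest is P0
(16.8, 14.3) — d² to each: P0:130.58, P1:105.17, P2:3.13 → nearest is P2
1 of the 7 points has P2 as nearest.

1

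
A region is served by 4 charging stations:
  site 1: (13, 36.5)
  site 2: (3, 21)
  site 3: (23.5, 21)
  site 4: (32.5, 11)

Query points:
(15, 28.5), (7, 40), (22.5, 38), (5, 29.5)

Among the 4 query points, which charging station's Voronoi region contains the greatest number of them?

site 1

(15, 28.5) — d² to each: site 1:68, site 2:200.25, site 3:128.5, site 4:612.5 → nearest is site 1
(7, 40) — d² to each: site 1:48.25, site 2:377, site 3:633.25, site 4:1491.25 → nearest is site 1
(22.5, 38) — d² to each: site 1:92.5, site 2:669.25, site 3:290, site 4:829 → nearest is site 1
(5, 29.5) — d² to each: site 1:113, site 2:76.25, site 3:414.5, site 4:1098.5 → nearest is site 2
Tally — site 1:3, site 2:1. site 1 captures the most (3).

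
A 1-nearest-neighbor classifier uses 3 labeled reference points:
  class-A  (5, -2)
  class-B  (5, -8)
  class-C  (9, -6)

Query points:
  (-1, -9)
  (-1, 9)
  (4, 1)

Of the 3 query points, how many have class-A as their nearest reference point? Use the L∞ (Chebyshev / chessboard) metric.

2

(-1, -9) — d to each: class-A:7, class-B:6, class-C:10 → nearest is class-B
(-1, 9) — d to each: class-A:11, class-B:17, class-C:15 → nearest is class-A
(4, 1) — d to each: class-A:3, class-B:9, class-C:7 → nearest is class-A
2 of the 3 points have class-A as nearest.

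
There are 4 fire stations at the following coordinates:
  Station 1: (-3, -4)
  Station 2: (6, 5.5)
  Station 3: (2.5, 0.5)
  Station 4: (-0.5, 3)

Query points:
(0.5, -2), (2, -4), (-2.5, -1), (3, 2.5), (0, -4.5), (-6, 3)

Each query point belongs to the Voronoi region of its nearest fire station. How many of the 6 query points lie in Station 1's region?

2

(0.5, -2) — d² to each: Station 1:16.25, Station 2:86.5, Station 3:10.25, Station 4:26 → nearest is Station 3
(2, -4) — d² to each: Station 1:25, Station 2:106.25, Station 3:20.5, Station 4:55.25 → nearest is Station 3
(-2.5, -1) — d² to each: Station 1:9.25, Station 2:114.5, Station 3:27.25, Station 4:20 → nearest is Station 1
(3, 2.5) — d² to each: Station 1:78.25, Station 2:18, Station 3:4.25, Station 4:12.5 → nearest is Station 3
(0, -4.5) — d² to each: Station 1:9.25, Station 2:136, Station 3:31.25, Station 4:56.5 → nearest is Station 1
(-6, 3) — d² to each: Station 1:58, Station 2:150.25, Station 3:78.5, Station 4:30.25 → nearest is Station 4
2 of the 6 points have Station 1 as nearest.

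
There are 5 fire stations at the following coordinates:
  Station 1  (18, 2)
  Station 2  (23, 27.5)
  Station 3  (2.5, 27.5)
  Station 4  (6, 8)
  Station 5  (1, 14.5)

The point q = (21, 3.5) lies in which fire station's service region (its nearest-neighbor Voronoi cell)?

Station 1

Since √ is increasing, it suffices to compare squared distances:
d²(q, Station 1) = (21−18)² + (3.5−2)² = 9 + 2.25 = 11.25
d²(q, Station 2) = (21−23)² + (3.5−27.5)² = 4 + 576 = 580
d²(q, Station 3) = (21−2.5)² + (3.5−27.5)² = 342.25 + 576 = 918.25
d²(q, Station 4) = (21−6)² + (3.5−8)² = 225 + 20.25 = 245.25
d²(q, Station 5) = (21−1)² + (3.5−14.5)² = 400 + 121 = 521
The smallest is to Station 1, so q lies in the Voronoi region of Station 1.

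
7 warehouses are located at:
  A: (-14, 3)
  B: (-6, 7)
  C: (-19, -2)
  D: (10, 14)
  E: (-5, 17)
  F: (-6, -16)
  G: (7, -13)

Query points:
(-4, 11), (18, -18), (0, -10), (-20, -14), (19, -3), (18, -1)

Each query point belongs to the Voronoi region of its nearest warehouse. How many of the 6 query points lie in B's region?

1

(-4, 11) — d² to each: A:164, B:20, C:394, D:205, E:37, F:733, G:697 → nearest is B
(18, -18) — d² to each: A:1465, B:1201, C:1625, D:1088, E:1754, F:580, G:146 → nearest is G
(0, -10) — d² to each: A:365, B:325, C:425, D:676, E:754, F:72, G:58 → nearest is G
(-20, -14) — d² to each: A:325, B:637, C:145, D:1684, E:1186, F:200, G:730 → nearest is C
(19, -3) — d² to each: A:1125, B:725, C:1445, D:370, E:976, F:794, G:244 → nearest is G
(18, -1) — d² to each: A:1040, B:640, C:1370, D:289, E:853, F:801, G:265 → nearest is G
1 of the 6 points has B as nearest.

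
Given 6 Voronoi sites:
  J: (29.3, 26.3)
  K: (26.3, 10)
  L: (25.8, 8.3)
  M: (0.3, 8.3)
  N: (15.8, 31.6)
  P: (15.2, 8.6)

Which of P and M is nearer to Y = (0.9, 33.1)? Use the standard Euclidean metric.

M

Compare squared distances:
|YP|² = (0.9−15.2)² + (33.1−8.6)² = 204.49 + 600.25 = 804.74
|YM|² = (0.9−0.3)² + (33.1−8.3)² = 0.36 + 615.04 = 615.4
804.74 > 615.4, so M is closer.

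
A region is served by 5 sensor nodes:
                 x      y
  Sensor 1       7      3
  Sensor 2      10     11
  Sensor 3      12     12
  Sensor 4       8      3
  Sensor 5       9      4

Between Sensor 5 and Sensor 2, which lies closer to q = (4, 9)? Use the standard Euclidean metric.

Sensor 2

Compare squared distances:
d²(q, Sensor 5) = (4−9)² + (9−4)² = 25 + 25 = 50
d²(q, Sensor 2) = (4−10)² + (9−11)² = 36 + 4 = 40
50 > 40, so Sensor 2 is closer.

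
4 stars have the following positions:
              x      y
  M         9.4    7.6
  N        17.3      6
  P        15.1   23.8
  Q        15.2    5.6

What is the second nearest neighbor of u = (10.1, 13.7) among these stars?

Since √ is increasing, it suffices to compare squared distances:
|uM|² = 0.49 + 37.21 = 37.7
|uN|² = 51.84 + 59.29 = 111.13
|uP|² = 25 + 102.01 = 127.01
|uQ|² = 26.01 + 65.61 = 91.62
Sorted ascending: M, Q, N, … — the second-nearest is Q.

Q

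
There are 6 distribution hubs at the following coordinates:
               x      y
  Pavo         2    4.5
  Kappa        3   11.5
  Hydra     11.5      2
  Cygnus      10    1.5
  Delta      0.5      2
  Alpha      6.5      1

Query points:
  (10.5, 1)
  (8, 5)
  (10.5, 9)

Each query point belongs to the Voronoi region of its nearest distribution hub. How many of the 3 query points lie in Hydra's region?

(10.5, 1) — d² to each: Pavo:84.5, Kappa:166.5, Hydra:2, Cygnus:0.5, Delta:101, Alpha:16 → nearest is Cygnus
(8, 5) — d² to each: Pavo:36.25, Kappa:67.25, Hydra:21.25, Cygnus:16.25, Delta:65.25, Alpha:18.25 → nearest is Cygnus
(10.5, 9) — d² to each: Pavo:92.5, Kappa:62.5, Hydra:50, Cygnus:56.5, Delta:149, Alpha:80 → nearest is Hydra
1 of the 3 points has Hydra as nearest.

1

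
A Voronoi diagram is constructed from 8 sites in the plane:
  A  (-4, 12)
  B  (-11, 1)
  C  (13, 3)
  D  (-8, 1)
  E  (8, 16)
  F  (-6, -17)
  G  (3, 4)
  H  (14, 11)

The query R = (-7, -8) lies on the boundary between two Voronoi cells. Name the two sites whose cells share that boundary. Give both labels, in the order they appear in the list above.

Squared distances from R to each site:
|RA|² = 9 + 400 = 409
|RB|² = 16 + 81 = 97
|RC|² = 400 + 121 = 521
|RD|² = 1 + 81 = 82
|RE|² = 225 + 576 = 801
|RF|² = 1 + 81 = 82
|RG|² = 100 + 144 = 244
|RH|² = 441 + 361 = 802
R is equidistant from D and F (both at squared distance 82), and every other site is strictly farther — so R lies on the D–F Voronoi edge.

D and F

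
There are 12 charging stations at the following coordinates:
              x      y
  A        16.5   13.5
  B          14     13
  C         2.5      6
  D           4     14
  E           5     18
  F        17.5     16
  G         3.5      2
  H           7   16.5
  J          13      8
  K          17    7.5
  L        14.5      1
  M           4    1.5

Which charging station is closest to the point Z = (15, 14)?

B

Since √ is increasing, it suffices to compare squared distances:
|ZA|² = 2.25 + 0.25 = 2.5
|ZB|² = 1 + 1 = 2
|ZC|² = 156.25 + 64 = 220.25
|ZD|² = 121 + 0 = 121
|ZE|² = 100 + 16 = 116
|ZF|² = 6.25 + 4 = 10.25
|ZG|² = 132.25 + 144 = 276.25
|ZH|² = 64 + 6.25 = 70.25
|ZJ|² = 4 + 36 = 40
|ZK|² = 4 + 42.25 = 46.25
|ZL|² = 0.25 + 169 = 169.25
|ZM|² = 121 + 156.25 = 277.25
Minimum is at B.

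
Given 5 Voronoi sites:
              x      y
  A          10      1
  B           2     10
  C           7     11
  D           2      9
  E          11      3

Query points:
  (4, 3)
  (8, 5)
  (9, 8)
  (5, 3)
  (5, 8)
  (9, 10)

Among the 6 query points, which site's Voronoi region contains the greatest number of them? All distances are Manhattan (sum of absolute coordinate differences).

(4, 3) — d to each: A:8, B:9, C:11, D:8, E:7 → nearest is E
(8, 5) — d to each: A:6, B:11, C:7, D:10, E:5 → nearest is E
(9, 8) — d to each: A:8, B:9, C:5, D:8, E:7 → nearest is C
(5, 3) — d to each: A:7, B:10, C:10, D:9, E:6 → nearest is E
(5, 8) — d to each: A:12, B:5, C:5, D:4, E:11 → nearest is D
(9, 10) — d to each: A:10, B:7, C:3, D:8, E:9 → nearest is C
Tally — C:2, D:1, E:3. E captures the most (3).

E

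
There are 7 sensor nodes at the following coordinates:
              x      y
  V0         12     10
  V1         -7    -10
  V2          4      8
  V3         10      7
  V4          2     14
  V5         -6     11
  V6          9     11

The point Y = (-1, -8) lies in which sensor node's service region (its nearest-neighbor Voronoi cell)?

Since √ is increasing, it suffices to compare squared distances:
|YV0|² = 169 + 324 = 493
|YV1|² = 36 + 4 = 40
|YV2|² = 25 + 256 = 281
|YV3|² = 121 + 225 = 346
|YV4|² = 9 + 484 = 493
|YV5|² = 25 + 361 = 386
|YV6|² = 100 + 361 = 461
The smallest is to V1, so Y lies in the Voronoi region of V1.

V1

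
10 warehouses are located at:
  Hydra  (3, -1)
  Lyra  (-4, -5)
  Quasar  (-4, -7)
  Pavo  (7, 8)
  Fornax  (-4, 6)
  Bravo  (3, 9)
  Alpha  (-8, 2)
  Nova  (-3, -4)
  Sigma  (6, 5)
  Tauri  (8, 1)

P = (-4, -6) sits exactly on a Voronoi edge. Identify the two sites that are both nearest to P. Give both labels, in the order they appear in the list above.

Squared distances from P to each site:
d²(P, Hydra) = 49 + 25 = 74
d²(P, Lyra) = 0 + 1 = 1
d²(P, Quasar) = 0 + 1 = 1
d²(P, Pavo) = 121 + 196 = 317
d²(P, Fornax) = 0 + 144 = 144
d²(P, Bravo) = 49 + 225 = 274
d²(P, Alpha) = 16 + 64 = 80
d²(P, Nova) = 1 + 4 = 5
d²(P, Sigma) = 100 + 121 = 221
d²(P, Tauri) = 144 + 49 = 193
P is equidistant from Lyra and Quasar (both at squared distance 1), and every other site is strictly farther — so P lies on the Lyra–Quasar Voronoi edge.

Lyra and Quasar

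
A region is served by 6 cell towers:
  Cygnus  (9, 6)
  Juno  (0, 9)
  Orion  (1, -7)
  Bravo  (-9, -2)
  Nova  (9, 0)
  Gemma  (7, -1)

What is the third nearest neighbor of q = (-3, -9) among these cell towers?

Gemma

Since √ is increasing, it suffices to compare squared distances:
d²(q, Cygnus) = (-3−9)² + (-9−6)² = 144 + 225 = 369
d²(q, Juno) = (-3−0)² + (-9−9)² = 9 + 324 = 333
d²(q, Orion) = (-3−1)² + (-9−(-7))² = 16 + 4 = 20
d²(q, Bravo) = (-3−(-9))² + (-9−(-2))² = 36 + 49 = 85
d²(q, Nova) = (-3−9)² + (-9−0)² = 144 + 81 = 225
d²(q, Gemma) = (-3−7)² + (-9−(-1))² = 100 + 64 = 164
Sorted ascending: Orion, Bravo, Gemma, Nova, … — the third-nearest is Gemma.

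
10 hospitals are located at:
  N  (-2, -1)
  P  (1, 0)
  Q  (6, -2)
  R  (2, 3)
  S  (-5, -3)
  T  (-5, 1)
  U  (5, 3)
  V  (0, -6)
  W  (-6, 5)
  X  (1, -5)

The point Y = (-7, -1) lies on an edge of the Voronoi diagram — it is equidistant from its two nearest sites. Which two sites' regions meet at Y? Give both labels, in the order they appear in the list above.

S and T

Squared distances from Y to each site:
|YN|² = (-7−(-2))² + (-1−(-1))² = 25 + 0 = 25
|YP|² = (-7−1)² + (-1−0)² = 64 + 1 = 65
|YQ|² = (-7−6)² + (-1−(-2))² = 169 + 1 = 170
|YR|² = (-7−2)² + (-1−3)² = 81 + 16 = 97
|YS|² = (-7−(-5))² + (-1−(-3))² = 4 + 4 = 8
|YT|² = (-7−(-5))² + (-1−1)² = 4 + 4 = 8
|YU|² = (-7−5)² + (-1−3)² = 144 + 16 = 160
|YV|² = (-7−0)² + (-1−(-6))² = 49 + 25 = 74
|YW|² = (-7−(-6))² + (-1−5)² = 1 + 36 = 37
|YX|² = (-7−1)² + (-1−(-5))² = 64 + 16 = 80
Y is equidistant from S and T (both at squared distance 8), and every other site is strictly farther — so Y lies on the S–T Voronoi edge.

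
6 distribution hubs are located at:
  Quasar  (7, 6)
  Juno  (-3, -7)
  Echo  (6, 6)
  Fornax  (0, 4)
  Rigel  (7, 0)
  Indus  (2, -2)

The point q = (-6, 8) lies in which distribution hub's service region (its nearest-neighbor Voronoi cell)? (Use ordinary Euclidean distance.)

Compare squared distances (the ordering matches that of the actual distances):
d²(q, Quasar) = (-6−7)² + (8−6)² = 169 + 4 = 173
d²(q, Juno) = (-6−(-3))² + (8−(-7))² = 9 + 225 = 234
d²(q, Echo) = (-6−6)² + (8−6)² = 144 + 4 = 148
d²(q, Fornax) = (-6−0)² + (8−4)² = 36 + 16 = 52
d²(q, Rigel) = (-6−7)² + (8−0)² = 169 + 64 = 233
d²(q, Indus) = (-6−2)² + (8−(-2))² = 64 + 100 = 164
Minimum is at Fornax.

Fornax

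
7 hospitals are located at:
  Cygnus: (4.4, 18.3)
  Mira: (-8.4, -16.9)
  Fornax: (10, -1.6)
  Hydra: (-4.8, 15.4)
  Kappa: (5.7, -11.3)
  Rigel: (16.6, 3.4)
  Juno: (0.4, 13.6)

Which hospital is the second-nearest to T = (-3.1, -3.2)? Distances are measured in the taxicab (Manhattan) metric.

d(T, Cygnus) = |-3.1−4.4| + |-3.2−18.3| = 7.5 + 21.5 = 29
d(T, Mira) = |-3.1−(-8.4)| + |-3.2−(-16.9)| = 5.3 + 13.7 = 19
d(T, Fornax) = |-3.1−10| + |-3.2−(-1.6)| = 13.1 + 1.6 = 14.7
d(T, Hydra) = |-3.1−(-4.8)| + |-3.2−15.4| = 1.7 + 18.6 = 20.3
d(T, Kappa) = |-3.1−5.7| + |-3.2−(-11.3)| = 8.8 + 8.1 = 16.9
d(T, Rigel) = |-3.1−16.6| + |-3.2−3.4| = 19.7 + 6.6 = 26.3
d(T, Juno) = |-3.1−0.4| + |-3.2−13.6| = 3.5 + 16.8 = 20.3
Sorted ascending: Fornax, Kappa, Mira, … — the second-nearest is Kappa.

Kappa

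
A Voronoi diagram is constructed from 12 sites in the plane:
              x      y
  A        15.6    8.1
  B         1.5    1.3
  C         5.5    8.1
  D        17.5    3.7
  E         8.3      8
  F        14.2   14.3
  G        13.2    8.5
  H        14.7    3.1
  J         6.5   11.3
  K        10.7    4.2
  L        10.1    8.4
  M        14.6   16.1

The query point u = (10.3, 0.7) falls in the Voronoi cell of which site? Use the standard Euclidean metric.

Compare squared distances (the ordering matches that of the actual distances):
|uA|² = (10.3−15.6)² + (0.7−8.1)² = 28.09 + 54.76 = 82.85
|uB|² = (10.3−1.5)² + (0.7−1.3)² = 77.44 + 0.36 = 77.8
|uC|² = (10.3−5.5)² + (0.7−8.1)² = 23.04 + 54.76 = 77.8
|uD|² = (10.3−17.5)² + (0.7−3.7)² = 51.84 + 9 = 60.84
|uE|² = (10.3−8.3)² + (0.7−8)² = 4 + 53.29 = 57.29
|uF|² = (10.3−14.2)² + (0.7−14.3)² = 15.21 + 184.96 = 200.17
|uG|² = (10.3−13.2)² + (0.7−8.5)² = 8.41 + 60.84 = 69.25
|uH|² = (10.3−14.7)² + (0.7−3.1)² = 19.36 + 5.76 = 25.12
|uJ|² = (10.3−6.5)² + (0.7−11.3)² = 14.44 + 112.36 = 126.8
|uK|² = (10.3−10.7)² + (0.7−4.2)² = 0.16 + 12.25 = 12.41
|uL|² = (10.3−10.1)² + (0.7−8.4)² = 0.04 + 59.29 = 59.33
|uM|² = (10.3−14.6)² + (0.7−16.1)² = 18.49 + 237.16 = 255.65
Minimum is at K.

K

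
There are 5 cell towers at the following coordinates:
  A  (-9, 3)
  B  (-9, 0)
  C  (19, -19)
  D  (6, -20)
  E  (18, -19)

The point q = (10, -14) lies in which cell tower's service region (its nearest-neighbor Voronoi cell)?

Since √ is increasing, it suffices to compare squared distances:
|qA|² = (10−(-9))² + (-14−3)² = 361 + 289 = 650
|qB|² = (10−(-9))² + (-14−0)² = 361 + 196 = 557
|qC|² = (10−19)² + (-14−(-19))² = 81 + 25 = 106
|qD|² = (10−6)² + (-14−(-20))² = 16 + 36 = 52
|qE|² = (10−18)² + (-14−(-19))² = 64 + 25 = 89
Minimum is at D.

D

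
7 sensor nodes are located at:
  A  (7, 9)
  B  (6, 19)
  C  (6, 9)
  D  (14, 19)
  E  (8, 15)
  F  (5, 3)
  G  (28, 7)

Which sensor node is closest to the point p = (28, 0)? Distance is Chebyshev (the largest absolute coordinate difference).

d(p,A) = max(21, 9) = 21
d(p,B) = max(22, 19) = 22
d(p,C) = max(22, 9) = 22
d(p,D) = max(14, 19) = 19
d(p,E) = max(20, 15) = 20
d(p,F) = max(23, 3) = 23
d(p,G) = max(0, 7) = 7
The smallest is to G, so p lies in the Voronoi region of G.

G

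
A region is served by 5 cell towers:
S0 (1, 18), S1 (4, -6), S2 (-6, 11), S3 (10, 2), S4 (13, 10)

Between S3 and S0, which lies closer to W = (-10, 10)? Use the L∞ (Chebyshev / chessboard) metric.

S0

d(W,S3) = max(20, 8) = 20
d(W,S0) = max(11, 8) = 11
20 > 11, so S0 is closer.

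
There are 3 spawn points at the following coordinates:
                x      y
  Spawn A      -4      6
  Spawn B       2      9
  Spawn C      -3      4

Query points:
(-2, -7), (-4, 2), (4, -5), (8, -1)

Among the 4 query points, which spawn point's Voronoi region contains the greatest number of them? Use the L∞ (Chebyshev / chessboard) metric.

Spawn C

(-2, -7) — d to each: Spawn A:13, Spawn B:16, Spawn C:11 → nearest is Spawn C
(-4, 2) — d to each: Spawn A:4, Spawn B:7, Spawn C:2 → nearest is Spawn C
(4, -5) — d to each: Spawn A:11, Spawn B:14, Spawn C:9 → nearest is Spawn C
(8, -1) — d to each: Spawn A:12, Spawn B:10, Spawn C:11 → nearest is Spawn B
Tally — Spawn B:1, Spawn C:3. Spawn C captures the most (3).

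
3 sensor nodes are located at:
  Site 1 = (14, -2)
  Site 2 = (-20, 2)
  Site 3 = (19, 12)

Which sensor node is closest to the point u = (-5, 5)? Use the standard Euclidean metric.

Site 2

Compare squared distances (the ordering matches that of the actual distances):
d²(u, Site 1) = (-5−14)² + (5−(-2))² = 361 + 49 = 410
d²(u, Site 2) = (-5−(-20))² + (5−2)² = 225 + 9 = 234
d²(u, Site 3) = (-5−19)² + (5−12)² = 576 + 49 = 625
The smallest is to Site 2, so u lies in the Voronoi region of Site 2.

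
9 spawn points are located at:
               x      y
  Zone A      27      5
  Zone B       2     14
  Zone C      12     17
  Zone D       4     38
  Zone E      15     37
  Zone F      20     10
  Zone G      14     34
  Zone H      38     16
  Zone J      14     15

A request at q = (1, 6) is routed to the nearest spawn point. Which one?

Zone B

Compare squared distances (the ordering matches that of the actual distances):
d²(q, Zone A) = (1−27)² + (6−5)² = 676 + 1 = 677
d²(q, Zone B) = (1−2)² + (6−14)² = 1 + 64 = 65
d²(q, Zone C) = (1−12)² + (6−17)² = 121 + 121 = 242
d²(q, Zone D) = (1−4)² + (6−38)² = 9 + 1024 = 1033
d²(q, Zone E) = (1−15)² + (6−37)² = 196 + 961 = 1157
d²(q, Zone F) = (1−20)² + (6−10)² = 361 + 16 = 377
d²(q, Zone G) = (1−14)² + (6−34)² = 169 + 784 = 953
d²(q, Zone H) = (1−38)² + (6−16)² = 1369 + 100 = 1469
d²(q, Zone J) = (1−14)² + (6−15)² = 169 + 81 = 250
Zone B is nearest.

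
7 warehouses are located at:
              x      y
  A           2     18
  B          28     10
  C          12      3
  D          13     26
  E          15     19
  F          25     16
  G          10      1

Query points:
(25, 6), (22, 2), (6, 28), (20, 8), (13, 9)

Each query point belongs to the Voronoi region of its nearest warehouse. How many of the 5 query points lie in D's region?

1

(25, 6) — d² to each: A:673, B:25, C:178, D:544, E:269, F:100, G:250 → nearest is B
(22, 2) — d² to each: A:656, B:100, C:101, D:657, E:338, F:205, G:145 → nearest is B
(6, 28) — d² to each: A:116, B:808, C:661, D:53, E:162, F:505, G:745 → nearest is D
(20, 8) — d² to each: A:424, B:68, C:89, D:373, E:146, F:89, G:149 → nearest is B
(13, 9) — d² to each: A:202, B:226, C:37, D:289, E:104, F:193, G:73 → nearest is C
1 of the 5 points has D as nearest.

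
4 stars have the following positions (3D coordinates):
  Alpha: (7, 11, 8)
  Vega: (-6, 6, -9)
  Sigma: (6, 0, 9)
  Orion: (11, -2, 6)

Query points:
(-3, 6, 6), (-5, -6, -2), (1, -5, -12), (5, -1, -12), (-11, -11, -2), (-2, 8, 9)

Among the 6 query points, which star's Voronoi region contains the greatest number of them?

(-3, 6, 6) — d² to each: Alpha:129, Vega:234, Sigma:126, Orion:260 → nearest is Sigma
(-5, -6, -2) — d² to each: Alpha:533, Vega:194, Sigma:278, Orion:336 → nearest is Vega
(1, -5, -12) — d² to each: Alpha:692, Vega:179, Sigma:491, Orion:433 → nearest is Vega
(5, -1, -12) — d² to each: Alpha:548, Vega:179, Sigma:443, Orion:361 → nearest is Vega
(-11, -11, -2) — d² to each: Alpha:908, Vega:363, Sigma:531, Orion:629 → nearest is Vega
(-2, 8, 9) — d² to each: Alpha:91, Vega:344, Sigma:128, Orion:278 → nearest is Alpha
Tally — Alpha:1, Vega:4, Sigma:1. Vega captures the most (4).

Vega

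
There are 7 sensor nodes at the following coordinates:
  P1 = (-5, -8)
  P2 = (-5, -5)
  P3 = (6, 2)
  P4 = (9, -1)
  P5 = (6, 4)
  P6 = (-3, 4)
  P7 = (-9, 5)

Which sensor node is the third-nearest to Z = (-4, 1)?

P7

Since √ is increasing, it suffices to compare squared distances:
|ZP1|² = 1 + 81 = 82
|ZP2|² = 1 + 36 = 37
|ZP3|² = 100 + 1 = 101
|ZP4|² = 169 + 4 = 173
|ZP5|² = 100 + 9 = 109
|ZP6|² = 1 + 9 = 10
|ZP7|² = 25 + 16 = 41
Sorted ascending: P6, P2, P7, P1, … — the third-nearest is P7.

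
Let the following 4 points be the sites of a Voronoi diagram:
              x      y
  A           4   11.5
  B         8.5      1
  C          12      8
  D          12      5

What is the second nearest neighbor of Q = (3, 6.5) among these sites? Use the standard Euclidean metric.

Since √ is increasing, it suffices to compare squared distances:
|QA|² = (3−4)² + (6.5−11.5)² = 1 + 25 = 26
|QB|² = (3−8.5)² + (6.5−1)² = 30.25 + 30.25 = 60.5
|QC|² = (3−12)² + (6.5−8)² = 81 + 2.25 = 83.25
|QD|² = (3−12)² + (6.5−5)² = 81 + 2.25 = 83.25
Sorted ascending: A, B, C, … — the second-nearest is B.

B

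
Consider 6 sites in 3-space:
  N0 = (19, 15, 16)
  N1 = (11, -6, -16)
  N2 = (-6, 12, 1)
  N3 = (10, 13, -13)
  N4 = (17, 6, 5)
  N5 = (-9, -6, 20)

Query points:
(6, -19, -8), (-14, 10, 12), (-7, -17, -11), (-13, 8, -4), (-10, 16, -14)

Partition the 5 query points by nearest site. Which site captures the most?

N2

(6, -19, -8) — d² to each: N0:1901, N1:258, N2:1186, N3:1065, N4:915, N5:1178 → nearest is N1
(-14, 10, 12) — d² to each: N0:1130, N1:1665, N2:189, N3:1210, N4:1026, N5:345 → nearest is N2
(-7, -17, -11) — d² to each: N0:2429, N1:470, N2:986, N3:1193, N4:1361, N5:1086 → nearest is N1
(-13, 8, -4) — d² to each: N0:1473, N1:916, N2:90, N3:635, N4:985, N5:788 → nearest is N2
(-10, 16, -14) — d² to each: N0:1742, N1:929, N2:257, N3:410, N4:1190, N5:1641 → nearest is N2
Tally — N1:2, N2:3. N2 captures the most (3).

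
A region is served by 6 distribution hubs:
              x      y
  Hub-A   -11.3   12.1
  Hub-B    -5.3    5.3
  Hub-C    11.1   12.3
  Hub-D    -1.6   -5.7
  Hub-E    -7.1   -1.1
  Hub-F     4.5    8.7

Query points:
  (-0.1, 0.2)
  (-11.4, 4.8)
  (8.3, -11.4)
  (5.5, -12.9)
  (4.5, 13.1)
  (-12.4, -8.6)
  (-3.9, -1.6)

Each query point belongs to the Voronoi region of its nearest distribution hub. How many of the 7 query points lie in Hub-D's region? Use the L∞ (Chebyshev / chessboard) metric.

(-0.1, 0.2) — d to each: Hub-A:11.9, Hub-B:5.2, Hub-C:12.1, Hub-D:5.9, Hub-E:7, Hub-F:8.5 → nearest is Hub-B
(-11.4, 4.8) — d to each: Hub-A:7.3, Hub-B:6.1, Hub-C:22.5, Hub-D:10.5, Hub-E:5.9, Hub-F:15.9 → nearest is Hub-E
(8.3, -11.4) — d to each: Hub-A:23.5, Hub-B:16.7, Hub-C:23.7, Hub-D:9.9, Hub-E:15.4, Hub-F:20.1 → nearest is Hub-D
(5.5, -12.9) — d to each: Hub-A:25, Hub-B:18.2, Hub-C:25.2, Hub-D:7.2, Hub-E:12.6, Hub-F:21.6 → nearest is Hub-D
(4.5, 13.1) — d to each: Hub-A:15.8, Hub-B:9.8, Hub-C:6.6, Hub-D:18.8, Hub-E:14.2, Hub-F:4.4 → nearest is Hub-F
(-12.4, -8.6) — d to each: Hub-A:20.7, Hub-B:13.9, Hub-C:23.5, Hub-D:10.8, Hub-E:7.5, Hub-F:17.3 → nearest is Hub-E
(-3.9, -1.6) — d to each: Hub-A:13.7, Hub-B:6.9, Hub-C:15, Hub-D:4.1, Hub-E:3.2, Hub-F:10.3 → nearest is Hub-E
2 of the 7 points have Hub-D as nearest.

2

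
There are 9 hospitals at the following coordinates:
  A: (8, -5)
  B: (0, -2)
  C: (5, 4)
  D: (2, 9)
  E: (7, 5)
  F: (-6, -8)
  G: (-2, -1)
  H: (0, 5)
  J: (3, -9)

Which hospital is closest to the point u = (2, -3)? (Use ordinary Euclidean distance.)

B

Compare squared distances (the ordering matches that of the actual distances):
|uA|² = 36 + 4 = 40
|uB|² = 4 + 1 = 5
|uC|² = 9 + 49 = 58
|uD|² = 0 + 144 = 144
|uE|² = 25 + 64 = 89
|uF|² = 64 + 25 = 89
|uG|² = 16 + 4 = 20
|uH|² = 4 + 64 = 68
|uJ|² = 1 + 36 = 37
B is nearest.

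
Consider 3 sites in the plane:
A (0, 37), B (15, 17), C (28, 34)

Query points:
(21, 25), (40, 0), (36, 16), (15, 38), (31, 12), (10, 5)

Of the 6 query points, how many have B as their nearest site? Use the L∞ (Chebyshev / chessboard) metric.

(21, 25) — d to each: A:21, B:8, C:9 → nearest is B
(40, 0) — d to each: A:40, B:25, C:34 → nearest is B
(36, 16) — d to each: A:36, B:21, C:18 → nearest is C
(15, 38) — d to each: A:15, B:21, C:13 → nearest is C
(31, 12) — d to each: A:31, B:16, C:22 → nearest is B
(10, 5) — d to each: A:32, B:12, C:29 → nearest is B
4 of the 6 points have B as nearest.

4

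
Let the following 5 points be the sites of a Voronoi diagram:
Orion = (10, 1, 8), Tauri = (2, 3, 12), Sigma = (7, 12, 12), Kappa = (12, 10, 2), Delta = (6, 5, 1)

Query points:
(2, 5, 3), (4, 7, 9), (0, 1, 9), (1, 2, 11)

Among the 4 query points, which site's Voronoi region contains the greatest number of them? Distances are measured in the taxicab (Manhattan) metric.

Tauri

(2, 5, 3) — d to each: Orion:17, Tauri:11, Sigma:21, Kappa:16, Delta:6 → nearest is Delta
(4, 7, 9) — d to each: Orion:13, Tauri:9, Sigma:11, Kappa:18, Delta:12 → nearest is Tauri
(0, 1, 9) — d to each: Orion:11, Tauri:7, Sigma:21, Kappa:28, Delta:18 → nearest is Tauri
(1, 2, 11) — d to each: Orion:13, Tauri:3, Sigma:17, Kappa:28, Delta:18 → nearest is Tauri
Tally — Tauri:3, Delta:1. Tauri captures the most (3).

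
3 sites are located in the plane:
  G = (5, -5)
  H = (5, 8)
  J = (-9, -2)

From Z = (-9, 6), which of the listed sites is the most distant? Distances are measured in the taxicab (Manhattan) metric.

d(Z,G) = |-9−5| + |6−(-5)| = 14 + 11 = 25
d(Z,H) = |-9−5| + |6−8| = 14 + 2 = 16
d(Z,J) = |-9−(-9)| + |6−(-2)| = 0 + 8 = 8
The largest is to G.

G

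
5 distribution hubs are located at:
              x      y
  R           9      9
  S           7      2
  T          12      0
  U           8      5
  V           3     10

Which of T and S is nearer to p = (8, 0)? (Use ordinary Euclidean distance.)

S

Compare squared distances:
|pT|² = (8−12)² + (0−0)² = 16 + 0 = 16
|pS|² = (8−7)² + (0−2)² = 1 + 4 = 5
16 > 5, so S is closer.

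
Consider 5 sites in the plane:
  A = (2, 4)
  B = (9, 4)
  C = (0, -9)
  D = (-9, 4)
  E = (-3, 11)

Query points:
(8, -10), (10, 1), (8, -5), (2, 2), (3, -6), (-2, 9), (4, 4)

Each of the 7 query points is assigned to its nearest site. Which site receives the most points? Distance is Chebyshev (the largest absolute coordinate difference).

(8, -10) — d to each: A:14, B:14, C:8, D:17, E:21 → nearest is C
(10, 1) — d to each: A:8, B:3, C:10, D:19, E:13 → nearest is B
(8, -5) — d to each: A:9, B:9, C:8, D:17, E:16 → nearest is C
(2, 2) — d to each: A:2, B:7, C:11, D:11, E:9 → nearest is A
(3, -6) — d to each: A:10, B:10, C:3, D:12, E:17 → nearest is C
(-2, 9) — d to each: A:5, B:11, C:18, D:7, E:2 → nearest is E
(4, 4) — d to each: A:2, B:5, C:13, D:13, E:7 → nearest is A
Tally — A:2, B:1, C:3, E:1. C captures the most (3).

C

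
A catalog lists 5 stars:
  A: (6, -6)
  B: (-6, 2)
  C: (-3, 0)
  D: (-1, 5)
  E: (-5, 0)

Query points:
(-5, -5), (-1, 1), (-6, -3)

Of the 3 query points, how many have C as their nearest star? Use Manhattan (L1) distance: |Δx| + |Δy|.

(-5, -5) — d to each: A:12, B:8, C:7, D:14, E:5 → nearest is E
(-1, 1) — d to each: A:14, B:6, C:3, D:4, E:5 → nearest is C
(-6, -3) — d to each: A:15, B:5, C:6, D:13, E:4 → nearest is E
1 of the 3 points has C as nearest.

1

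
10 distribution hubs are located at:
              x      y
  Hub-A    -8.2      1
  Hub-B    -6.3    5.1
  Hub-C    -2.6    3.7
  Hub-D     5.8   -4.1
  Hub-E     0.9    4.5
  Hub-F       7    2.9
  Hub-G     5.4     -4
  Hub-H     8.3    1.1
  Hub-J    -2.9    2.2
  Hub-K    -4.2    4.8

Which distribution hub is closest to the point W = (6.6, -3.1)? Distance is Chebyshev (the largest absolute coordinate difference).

d(W, Hub-A) = max(14.8, 4.1) = 14.8
d(W, Hub-B) = max(12.9, 8.2) = 12.9
d(W, Hub-C) = max(9.2, 6.8) = 9.2
d(W, Hub-D) = max(0.8, 1) = 1
d(W, Hub-E) = max(5.7, 7.6) = 7.6
d(W, Hub-F) = max(0.4, 6) = 6
d(W, Hub-G) = max(1.2, 0.9) = 1.2
d(W, Hub-H) = max(1.7, 4.2) = 4.2
d(W, Hub-J) = max(9.5, 5.3) = 9.5
d(W, Hub-K) = max(10.8, 7.9) = 10.8
Hub-D is nearest.

Hub-D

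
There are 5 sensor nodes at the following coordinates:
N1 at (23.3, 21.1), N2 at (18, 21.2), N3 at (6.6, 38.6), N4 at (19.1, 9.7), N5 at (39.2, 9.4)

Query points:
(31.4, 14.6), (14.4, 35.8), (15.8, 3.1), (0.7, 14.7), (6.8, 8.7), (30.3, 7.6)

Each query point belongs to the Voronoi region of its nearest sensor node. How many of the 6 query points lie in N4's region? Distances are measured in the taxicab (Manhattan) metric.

3

(31.4, 14.6) — d to each: N1:14.6, N2:20, N3:48.8, N4:17.2, N5:13 → nearest is N5
(14.4, 35.8) — d to each: N1:23.6, N2:18.2, N3:10.6, N4:30.8, N5:51.2 → nearest is N3
(15.8, 3.1) — d to each: N1:25.5, N2:20.3, N3:44.7, N4:9.9, N5:29.7 → nearest is N4
(0.7, 14.7) — d to each: N1:29, N2:23.8, N3:29.8, N4:23.4, N5:43.8 → nearest is N4
(6.8, 8.7) — d to each: N1:28.9, N2:23.7, N3:30.1, N4:13.3, N5:33.1 → nearest is N4
(30.3, 7.6) — d to each: N1:20.5, N2:25.9, N3:54.7, N4:13.3, N5:10.7 → nearest is N5
3 of the 6 points have N4 as nearest.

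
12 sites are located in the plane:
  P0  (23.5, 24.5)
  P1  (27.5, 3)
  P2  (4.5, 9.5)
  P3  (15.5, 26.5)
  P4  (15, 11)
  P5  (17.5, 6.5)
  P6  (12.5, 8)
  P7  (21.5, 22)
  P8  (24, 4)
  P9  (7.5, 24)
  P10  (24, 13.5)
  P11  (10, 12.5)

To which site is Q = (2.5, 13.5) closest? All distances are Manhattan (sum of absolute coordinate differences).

d(Q,P0) = 21 + 11 = 32
d(Q,P1) = 25 + 10.5 = 35.5
d(Q,P2) = 2 + 4 = 6
d(Q,P3) = 13 + 13 = 26
d(Q,P4) = 12.5 + 2.5 = 15
d(Q,P5) = 15 + 7 = 22
d(Q,P6) = 10 + 5.5 = 15.5
d(Q,P7) = 19 + 8.5 = 27.5
d(Q,P8) = 21.5 + 9.5 = 31
d(Q,P9) = 5 + 10.5 = 15.5
d(Q, P10) = 21.5 + 0 = 21.5
d(Q, P11) = 7.5 + 1 = 8.5
Minimum is at P2.

P2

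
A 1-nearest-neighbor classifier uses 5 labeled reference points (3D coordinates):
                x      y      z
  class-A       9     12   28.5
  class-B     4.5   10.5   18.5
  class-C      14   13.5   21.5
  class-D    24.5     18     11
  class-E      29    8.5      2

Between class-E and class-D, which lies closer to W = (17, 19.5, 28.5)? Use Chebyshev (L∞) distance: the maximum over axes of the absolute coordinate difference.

d(W, class-E) = max(12, 11, 26.5) = 26.5
d(W, class-D) = max(7.5, 1.5, 17.5) = 17.5
26.5 > 17.5, so class-D is closer.

class-D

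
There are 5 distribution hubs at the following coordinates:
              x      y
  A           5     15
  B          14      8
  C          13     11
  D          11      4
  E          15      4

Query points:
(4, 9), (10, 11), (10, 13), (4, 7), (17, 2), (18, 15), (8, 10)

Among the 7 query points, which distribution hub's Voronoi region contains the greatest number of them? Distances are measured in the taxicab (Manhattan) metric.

C

(4, 9) — d to each: A:7, B:11, C:11, D:12, E:16 → nearest is A
(10, 11) — d to each: A:9, B:7, C:3, D:8, E:12 → nearest is C
(10, 13) — d to each: A:7, B:9, C:5, D:10, E:14 → nearest is C
(4, 7) — d to each: A:9, B:11, C:13, D:10, E:14 → nearest is A
(17, 2) — d to each: A:25, B:9, C:13, D:8, E:4 → nearest is E
(18, 15) — d to each: A:13, B:11, C:9, D:18, E:14 → nearest is C
(8, 10) — d to each: A:8, B:8, C:6, D:9, E:13 → nearest is C
Tally — A:2, C:4, E:1. C captures the most (4).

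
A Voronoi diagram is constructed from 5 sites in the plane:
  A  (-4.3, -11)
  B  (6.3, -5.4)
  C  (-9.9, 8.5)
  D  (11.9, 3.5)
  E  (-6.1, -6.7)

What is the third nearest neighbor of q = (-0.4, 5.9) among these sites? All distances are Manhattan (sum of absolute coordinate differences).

B

d(q,A) = |-0.4−(-4.3)| + |5.9−(-11)| = 3.9 + 16.9 = 20.8
d(q,B) = |-0.4−6.3| + |5.9−(-5.4)| = 6.7 + 11.3 = 18
d(q,C) = |-0.4−(-9.9)| + |5.9−8.5| = 9.5 + 2.6 = 12.1
d(q,D) = |-0.4−11.9| + |5.9−3.5| = 12.3 + 2.4 = 14.7
d(q,E) = |-0.4−(-6.1)| + |5.9−(-6.7)| = 5.7 + 12.6 = 18.3
Sorted ascending: C, D, B, E, … — the third-nearest is B.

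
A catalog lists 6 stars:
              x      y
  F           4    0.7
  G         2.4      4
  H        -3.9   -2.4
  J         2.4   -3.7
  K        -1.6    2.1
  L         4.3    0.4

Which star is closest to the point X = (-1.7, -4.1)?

Compare squared distances (the ordering matches that of the actual distances):
|XF|² = (-1.7−4)² + (-4.1−0.7)² = 32.49 + 23.04 = 55.53
|XG|² = (-1.7−2.4)² + (-4.1−4)² = 16.81 + 65.61 = 82.42
|XH|² = (-1.7−(-3.9))² + (-4.1−(-2.4))² = 4.84 + 2.89 = 7.73
|XJ|² = (-1.7−2.4)² + (-4.1−(-3.7))² = 16.81 + 0.16 = 16.97
|XK|² = (-1.7−(-1.6))² + (-4.1−2.1)² = 0.01 + 38.44 = 38.45
|XL|² = (-1.7−4.3)² + (-4.1−0.4)² = 36 + 20.25 = 56.25
The smallest is to H, so X lies in the Voronoi region of H.

H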